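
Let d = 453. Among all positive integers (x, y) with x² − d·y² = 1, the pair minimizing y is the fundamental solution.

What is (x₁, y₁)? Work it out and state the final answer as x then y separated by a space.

1653751 77700

d=453: √d = [21; 3,1,1,10,14,10,1,1,3,42] (ℓ=10, even), read p_9/q_9
step 0: (21, 1)  from 21·(1,0) + (0,1)
step 1: (64, 3)  from 3·(21,1) + (1,0)
step 2: (85, 4)  from 1·(64,3) + (21,1)
step 3: (149, 7)  from 1·(85,4) + (64,3)
…
step 6: (223565, 10504)  from 10·(22199,1043) + (1575,74)
step 7: (245764, 11547)  from 1·(223565,10504) + (22199,1043)
step 8: (469329, 22051)  from 1·(245764,11547) + (223565,10504)
step 9: (1653751, 77700)  from 3·(469329,22051) + (245764,11547)
→ (1653751, 77700).  Check: 1653751²=2734892370001, 453·77700²=2734892370000, difference 1.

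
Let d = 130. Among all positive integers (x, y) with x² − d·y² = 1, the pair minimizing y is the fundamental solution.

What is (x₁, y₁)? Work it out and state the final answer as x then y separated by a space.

√130 = [11; 2,2,22, …], period ℓ=3 (odd) → k=5
i=0: a=11 ⇒ p=11, q=1
i=1: a=2 ⇒ p=23, q=2
i=2: a=2 ⇒ p=57, q=5
…
i=4: a=2 ⇒ p=2611, q=229
i=5: a=2 ⇒ p=6499, q=570
(x₁, y₁) = (6499, 570);  6499² − 130·570² = 1 ✓

6499 570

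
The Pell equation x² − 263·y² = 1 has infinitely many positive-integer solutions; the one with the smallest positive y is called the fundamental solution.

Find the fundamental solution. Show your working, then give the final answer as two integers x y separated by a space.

√263 → a₀=16, period (4,1,1,1,1,15,1,1,1,1,4,32); ℓ=12 even so k=11
step 0: (16, 1)  from 16·(1,0) + (0,1)
step 1: (65, 4)  from 4·(16,1) + (1,0)
…
step 5: (373, 23)  from 1·(227,14) + (146,9)
step 6: (5822, 359)  from 15·(373,23) + (227,14)
…
step 8: (12017, 741)  from 1·(6195,382) + (5822,359)
…
step 10: (30229, 1864)  from 1·(18212,1123) + (12017,741)
step 11: (139128, 8579)  from 4·(30229,1864) + (18212,1123)
fundamental: x₁=139128, y₁=8579  (since 19356600384 − 263·73599241 = 1)

139128 8579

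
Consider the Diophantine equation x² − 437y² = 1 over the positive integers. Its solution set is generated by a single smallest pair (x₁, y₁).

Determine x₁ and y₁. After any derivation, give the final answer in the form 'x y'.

√437 → a₀=20, period (1,9,2,9,1,40); ℓ=6 even so k=5
k=0  a_k=20  p_k/q_k = 20/1
k=1  a_k=1  p_k/q_k = 21/1
k=2  a_k=9  p_k/q_k = 209/10
k=3  a_k=2  p_k/q_k = 439/21
k=4  a_k=9  p_k/q_k = 4160/199
k=5  a_k=1  p_k/q_k = 4599/220
→ (4599, 220).  Check: 4599²=21150801, 437·220²=21150800, difference 1.

4599 220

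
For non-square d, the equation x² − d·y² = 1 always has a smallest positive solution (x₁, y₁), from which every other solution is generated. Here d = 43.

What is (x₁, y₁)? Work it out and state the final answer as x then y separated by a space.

d=43: √d = [6; 1,1,3,1,5,1,3,1,1,12] (ℓ=10, even), read p_9/q_9
step 0: (6, 1)  from 6·(1,0) + (0,1)
step 1: (7, 1)  from 1·(6,1) + (1,0)
…
step 7: (1541, 235)  from 3·(400,61) + (341,52)
step 8: (1941, 296)  from 1·(1541,235) + (400,61)
step 9: (3482, 531)  from 1·(1941,296) + (1541,235)
(x₁, y₁) = (3482, 531);  3482² − 43·531² = 1 ✓

3482 531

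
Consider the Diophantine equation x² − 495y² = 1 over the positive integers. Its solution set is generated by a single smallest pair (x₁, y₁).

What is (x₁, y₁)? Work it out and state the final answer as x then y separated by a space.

√495 = [22; 4,44, …], period ℓ=2 (even) → k=1
a_0=22:  p_0=22·1+0=22,  q_0=22·0+1=1
a_1=4:  p_1=4·22+1=89,  q_1=4·1+0=4
fundamental: x₁=89, y₁=4  (since 7921 − 495·16 = 1)

89 4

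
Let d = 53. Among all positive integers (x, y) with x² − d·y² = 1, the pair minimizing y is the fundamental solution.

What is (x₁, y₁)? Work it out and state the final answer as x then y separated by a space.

66249 9100

√53 = [7; 3,1,1,3,14, …], period ℓ=5 (odd) → k=9
k=0  a_k=7  p_k/q_k = 7/1
k=1  a_k=3  p_k/q_k = 22/3
k=2  a_k=1  p_k/q_k = 29/4
k=3  a_k=1  p_k/q_k = 51/7
k=4  a_k=3  p_k/q_k = 182/25
k=5  a_k=14  p_k/q_k = 2599/357
k=6  a_k=3  p_k/q_k = 7979/1096
k=7  a_k=1  p_k/q_k = 10578/1453
k=8  a_k=1  p_k/q_k = 18557/2549
k=9  a_k=3  p_k/q_k = 66249/9100
(x₁, y₁) = (66249, 9100);  66249² − 53·9100² = 1 ✓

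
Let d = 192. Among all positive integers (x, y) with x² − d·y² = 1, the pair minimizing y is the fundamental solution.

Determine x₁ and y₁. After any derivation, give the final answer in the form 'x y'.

97 7

d=192: √d = [13; 1,5,1,26] (ℓ=4, even), read p_3/q_3
i=0: a=13 ⇒ p=13, q=1
i=1: a=1 ⇒ p=14, q=1
i=2: a=5 ⇒ p=83, q=6
i=3: a=1 ⇒ p=97, q=7
fundamental: x₁=97, y₁=7  (since 9409 − 192·49 = 1)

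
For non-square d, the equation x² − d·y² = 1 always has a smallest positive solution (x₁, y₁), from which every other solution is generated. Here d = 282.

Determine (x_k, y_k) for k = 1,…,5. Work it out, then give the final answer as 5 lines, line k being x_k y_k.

2351 140
11054401 658280
51977791151 3095232420
244399562937601 14553782180560
1149166692954808751 68431880717760700

√282 = [16; 1,3,1,4,1,3,1,32, …], period ℓ=8 (even) → k=7
i=0: a=16 ⇒ p=16, q=1
i=1: a=1 ⇒ p=17, q=1
i=2: a=3 ⇒ p=67, q=4
i=3: a=1 ⇒ p=84, q=5
…
i=5: a=1 ⇒ p=487, q=29
i=6: a=3 ⇒ p=1864, q=111
i=7: a=1 ⇒ p=2351, q=140
→ (2351, 140).  Check: 2351²=5527201, 282·140²=5527200, difference 1.
(x_2, y_2) = (2351·2351 + 282·140·140, 2351·140 + 140·2351) = (11054401, 658280)
(x_3, y_3) = (2351·11054401 + 282·140·658280, 2351·658280 + 140·11054401) = (51977791151, 3095232420)
(x_4, y_4) = (2351·51977791151 + 282·140·3095232420, 2351·3095232420 + 140·51977791151) = (244399562937601, 14553782180560)
(x_5, y_5) = (2351·244399562937601 + 282·140·14553782180560, 2351·14553782180560 + 140·244399562937601) = (1149166692954808751, 68431880717760700)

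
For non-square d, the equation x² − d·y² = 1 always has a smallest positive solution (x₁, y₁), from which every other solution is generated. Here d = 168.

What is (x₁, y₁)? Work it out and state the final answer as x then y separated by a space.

[12; 1,24] for √168; ℓ=2 ⇒ convergent index 1
i=0: a=12 ⇒ p=12, q=1
i=1: a=1 ⇒ p=13, q=1
→ (13, 1).  Check: 13²=169, 168·1²=168, difference 1.

13 1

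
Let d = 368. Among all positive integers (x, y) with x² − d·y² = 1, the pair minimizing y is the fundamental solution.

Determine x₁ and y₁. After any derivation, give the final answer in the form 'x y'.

1151 60

√368 → a₀=19, period (5,2,5,38); ℓ=4 even so k=3
a_0=19:  p_0=19·1+0=19,  q_0=19·0+1=1
…
a_2=2:  p_2=2·96+19=211,  q_2=2·5+1=11
a_3=5:  p_3=5·211+96=1151,  q_3=5·11+5=60
→ (1151, 60).  Check: 1151²=1324801, 368·60²=1324800, difference 1.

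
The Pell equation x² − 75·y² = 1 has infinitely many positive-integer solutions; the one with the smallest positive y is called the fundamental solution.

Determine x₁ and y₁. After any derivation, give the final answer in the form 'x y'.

26 3

d=75: √d = [8; 1,1,1,16] (ℓ=4, even), read p_3/q_3
k=0  a_k=8  p_k/q_k = 8/1
k=1  a_k=1  p_k/q_k = 9/1
k=2  a_k=1  p_k/q_k = 17/2
k=3  a_k=1  p_k/q_k = 26/3
→ (26, 3).  Check: 26²=676, 75·3²=675, difference 1.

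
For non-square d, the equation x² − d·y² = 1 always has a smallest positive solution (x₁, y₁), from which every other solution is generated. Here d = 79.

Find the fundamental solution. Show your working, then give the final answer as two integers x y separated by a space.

80 9

√79 = [8; 1,7,1,16, …], period ℓ=4 (even) → k=3
step 0: (8, 1)  from 8·(1,0) + (0,1)
…
step 2: (71, 8)  from 7·(9,1) + (8,1)
step 3: (80, 9)  from 1·(71,8) + (9,1)
→ (80, 9).  Check: 80²=6400, 79·9²=6399, difference 1.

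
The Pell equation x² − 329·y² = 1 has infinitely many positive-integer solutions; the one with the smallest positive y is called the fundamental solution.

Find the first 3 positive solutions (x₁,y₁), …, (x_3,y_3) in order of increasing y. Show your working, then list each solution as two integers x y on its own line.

2376415 131016
11294696504449 622696775280
53681772387237964255 2959571914453911384

[18; 7,4,2,1,1,4,1,1,2,4,7,36] for √329; ℓ=12 ⇒ convergent index 11
a_0=18:  p_0=18·1+0=18,  q_0=18·0+1=1
…
a_4=1:  p_4=1·1179+526=1705,  q_4=1·65+29=94
…
a_7=1:  p_7=1·13241+2884=16125,  q_7=1·730+159=889
…
a_10=4:  p_10=4·74857+29366=328794,  q_10=4·4127+1619=18127
a_11=7:  p_11=7·328794+74857=2376415,  q_11=7·18127+4127=131016
fundamental: x₁=2376415, y₁=131016  (since 5647348252225 − 329·17165192256 = 1)
n=2: (2376415,131016)∘(2376415,131016) = (2376415·2376415+329·131016·131016, 2376415·131016+131016·2376415) = (11294696504449,622696775280)
n=3: (11294696504449,622696775280)∘(2376415,131016) = (2376415·11294696504449+329·131016·622696775280, 2376415·622696775280+131016·11294696504449) = (53681772387237964255,2959571914453911384)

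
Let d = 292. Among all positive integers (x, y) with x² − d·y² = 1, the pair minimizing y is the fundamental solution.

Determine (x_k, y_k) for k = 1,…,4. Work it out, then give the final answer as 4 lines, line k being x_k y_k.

[17; 11,2,1,3,8,3,1,2,11,34] for √292; ℓ=10 ⇒ convergent index 9
a_0=17:  p_0=17·1+0=17,  q_0=17·0+1=1
…
a_4=3:  p_4=3·581+393=2136,  q_4=3·34+23=125
a_5=8:  p_5=8·2136+581=17669,  q_5=8·125+34=1034
…
a_8=2:  p_8=2·72812+55143=200767,  q_8=2·4261+3227=11749
a_9=11:  p_9=11·200767+72812=2281249,  q_9=11·11749+4261=133500
fundamental: x₁=2281249, y₁=133500  (since 5204097000001 − 292·17822250000 = 1)
(x_2, y_2) = (2281249·2281249 + 292·133500·133500, 2281249·133500 + 133500·2281249) = (10408194000001, 609093483000)
(x_3, y_3) = (2281249·10408194000001 + 292·133500·609093483000, 2281249·609093483000 + 133500·10408194000001) = (47487364308614281249, 2778987798000400500)
(x_4, y_4) = (2281249·47487364308614281249 + 292·133500·2778987798000400500, 2281249·2778987798000400500 + 133500·47487364308614281249) = (216661004683313632776000001, 12679126270400622186966000)

2281249 133500
10408194000001 609093483000
47487364308614281249 2778987798000400500
216661004683313632776000001 12679126270400622186966000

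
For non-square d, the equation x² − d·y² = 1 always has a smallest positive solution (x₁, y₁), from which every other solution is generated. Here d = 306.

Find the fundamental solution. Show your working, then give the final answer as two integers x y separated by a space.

35 2

d=306: √d = [17; 2,34] (ℓ=2, even), read p_1/q_1
a_0=17:  p_0=17·1+0=17,  q_0=17·0+1=1
a_1=2:  p_1=2·17+1=35,  q_1=2·1+0=2
fundamental: x₁=35, y₁=2  (since 1225 − 306·4 = 1)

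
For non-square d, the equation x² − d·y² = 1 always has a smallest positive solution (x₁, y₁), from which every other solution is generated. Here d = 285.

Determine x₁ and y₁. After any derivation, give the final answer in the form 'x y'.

2431 144

[16; 1,7,2,7,1,32] for √285; ℓ=6 ⇒ convergent index 5
k=0  a_k=16  p_k/q_k = 16/1
k=1  a_k=1  p_k/q_k = 17/1
…
k=3  a_k=2  p_k/q_k = 287/17
k=4  a_k=7  p_k/q_k = 2144/127
k=5  a_k=1  p_k/q_k = 2431/144
(x₁, y₁) = (2431, 144);  2431² − 285·144² = 1 ✓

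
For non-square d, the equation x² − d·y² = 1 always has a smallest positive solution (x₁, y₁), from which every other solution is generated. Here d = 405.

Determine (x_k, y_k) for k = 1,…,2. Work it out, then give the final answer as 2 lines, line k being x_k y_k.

161 8
51841 2576

[20; 8,40] for √405; ℓ=2 ⇒ convergent index 1
k=0  a_k=20  p_k/q_k = 20/1
k=1  a_k=8  p_k/q_k = 161/8
→ (161, 8).  Check: 161²=25921, 405·8²=25920, difference 1.
(x_2, y_2) = (161·161 + 405·8·8, 161·8 + 8·161) = (51841, 2576)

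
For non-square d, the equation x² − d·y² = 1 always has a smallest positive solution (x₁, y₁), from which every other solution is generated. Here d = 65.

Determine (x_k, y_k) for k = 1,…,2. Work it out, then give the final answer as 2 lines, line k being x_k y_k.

129 16
33281 4128

[8; 16] for √65; ℓ=1 ⇒ convergent index 1
a_0=8:  p_0=8·1+0=8,  q_0=8·0+1=1
a_1=16:  p_1=16·8+1=129,  q_1=16·1+0=16
(x₁, y₁) = (129, 16);  129² − 65·16² = 1 ✓
n=2: (129,16)∘(129,16) = (129·129+65·16·16, 129·16+16·129) = (33281,4128)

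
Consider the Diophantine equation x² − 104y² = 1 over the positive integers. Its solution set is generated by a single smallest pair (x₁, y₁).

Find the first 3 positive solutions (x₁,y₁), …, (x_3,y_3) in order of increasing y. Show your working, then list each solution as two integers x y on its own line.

51 5
5201 510
530451 52015

√104 → a₀=10, period (5,20); ℓ=2 even so k=1
a_0=10:  p_0=10·1+0=10,  q_0=10·0+1=1
a_1=5:  p_1=5·10+1=51,  q_1=5·1+0=5
fundamental: x₁=51, y₁=5  (since 2601 − 104·25 = 1)
n=2: (51,5)∘(51,5) = (51·51+104·5·5, 51·5+5·51) = (5201,510)
n=3: (5201,510)∘(51,5) = (51·5201+104·5·510, 51·510+5·5201) = (530451,52015)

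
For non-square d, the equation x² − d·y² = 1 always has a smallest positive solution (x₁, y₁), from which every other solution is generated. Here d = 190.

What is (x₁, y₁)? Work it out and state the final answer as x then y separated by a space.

52021 3774

d=190: √d = [13; 1,3,1,1,1,…,3,1,26] (ℓ=14, even), read p_13/q_13
a_0=13:  p_0=13·1+0=13,  q_0=13·0+1=1
a_1=1:  p_1=1·13+1=14,  q_1=1·1+0=1
a_2=3:  p_2=3·14+13=55,  q_2=3·1+1=4
…
a_4=1:  p_4=1·69+55=124,  q_4=1·5+4=9
a_5=1:  p_5=1·124+69=193,  q_5=1·9+5=14
a_6=2:  p_6=2·193+124=510,  q_6=2·14+9=37
a_7=2:  p_7=2·510+193=1213,  q_7=2·37+14=88
a_8=2:  p_8=2·1213+510=2936,  q_8=2·88+37=213
a_9=1:  p_9=1·2936+1213=4149,  q_9=1·213+88=301
a_10=1:  p_10=1·4149+2936=7085,  q_10=1·301+213=514
a_11=1:  p_11=1·7085+4149=11234,  q_11=1·514+301=815
a_12=3:  p_12=3·11234+7085=40787,  q_12=3·815+514=2959
a_13=1:  p_13=1·40787+11234=52021,  q_13=1·2959+815=3774
→ (52021, 3774).  Check: 52021²=2706184441, 190·3774²=2706184440, difference 1.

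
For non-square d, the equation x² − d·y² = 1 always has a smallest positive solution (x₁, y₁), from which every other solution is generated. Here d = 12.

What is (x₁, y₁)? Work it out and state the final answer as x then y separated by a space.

7 2

[3; 2,6] for √12; ℓ=2 ⇒ convergent index 1
i=0: a=3 ⇒ p=3, q=1
i=1: a=2 ⇒ p=7, q=2
→ (7, 2).  Check: 7²=49, 12·2²=48, difference 1.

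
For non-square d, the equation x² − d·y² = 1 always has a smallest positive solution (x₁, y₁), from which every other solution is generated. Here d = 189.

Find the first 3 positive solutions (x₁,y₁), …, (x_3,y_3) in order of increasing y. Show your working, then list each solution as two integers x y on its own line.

55 4
6049 440
665335 48396

√189 = [13; 1,2,1,26, …], period ℓ=4 (even) → k=3
a_0=13:  p_0=13·1+0=13,  q_0=13·0+1=1
a_1=1:  p_1=1·13+1=14,  q_1=1·1+0=1
a_2=2:  p_2=2·14+13=41,  q_2=2·1+1=3
a_3=1:  p_3=1·41+14=55,  q_3=1·3+1=4
→ (55, 4).  Check: 55²=3025, 189·4²=3024, difference 1.
k=2:  x_2 = 55·55+189·4·4 = 6049,  y_2 = 55·4+4·55 = 440
k=3:  x_3 = 55·6049+189·4·440 = 665335,  y_3 = 55·440+4·6049 = 48396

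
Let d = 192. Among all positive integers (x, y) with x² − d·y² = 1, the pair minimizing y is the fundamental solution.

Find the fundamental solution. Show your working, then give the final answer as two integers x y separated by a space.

97 7

√192 = [13; 1,5,1,26, …], period ℓ=4 (even) → k=3
i=0: a=13 ⇒ p=13, q=1
…
i=2: a=5 ⇒ p=83, q=6
i=3: a=1 ⇒ p=97, q=7
(x₁, y₁) = (97, 7);  97² − 192·7² = 1 ✓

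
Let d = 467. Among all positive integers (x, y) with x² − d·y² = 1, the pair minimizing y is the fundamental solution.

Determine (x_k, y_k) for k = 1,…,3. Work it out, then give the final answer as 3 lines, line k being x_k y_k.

1625626 75225
5285319783751 244575431700
17183906517558380626 795176361465413175

d=467: √d = [21; 1,1,1,1,3,…,1,1,42] (ℓ=14, even), read p_13/q_13
a_0=21:  p_0=21·1+0=21,  q_0=21·0+1=1
a_1=1:  p_1=1·21+1=22,  q_1=1·1+0=1
a_2=1:  p_2=1·22+21=43,  q_2=1·1+1=2
…
a_8=3:  p_8=3·27164+1275=82767,  q_8=3·1257+59=3830
…
a_11=1:  p_11=1·358232+275465=633697,  q_11=1·16577+12747=29324
a_12=1:  p_12=1·633697+358232=991929,  q_12=1·29324+16577=45901
a_13=1:  p_13=1·991929+633697=1625626,  q_13=1·45901+29324=75225
fundamental: x₁=1625626, y₁=75225  (since 2642659891876 − 467·5658800625 = 1)
k=2:  x_2 = 1625626·1625626+467·75225·75225 = 5285319783751,  y_2 = 1625626·75225+75225·1625626 = 244575431700
k=3:  x_3 = 1625626·5285319783751+467·75225·244575431700 = 17183906517558380626,  y_3 = 1625626·244575431700+75225·5285319783751 = 795176361465413175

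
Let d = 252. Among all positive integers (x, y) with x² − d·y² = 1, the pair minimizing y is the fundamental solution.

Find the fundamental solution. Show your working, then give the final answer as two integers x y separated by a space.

√252 → a₀=15, period (1,6,1,30); ℓ=4 even so k=3
a_0=15:  p_0=15·1+0=15,  q_0=15·0+1=1
…
a_2=6:  p_2=6·16+15=111,  q_2=6·1+1=7
a_3=1:  p_3=1·111+16=127,  q_3=1·7+1=8
fundamental: x₁=127, y₁=8  (since 16129 − 252·64 = 1)

127 8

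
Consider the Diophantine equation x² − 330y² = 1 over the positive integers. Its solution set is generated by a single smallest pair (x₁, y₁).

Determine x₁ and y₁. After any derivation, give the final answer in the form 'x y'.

[18; 6,36] for √330; ℓ=2 ⇒ convergent index 1
step 0: (18, 1)  from 18·(1,0) + (0,1)
step 1: (109, 6)  from 6·(18,1) + (1,0)
fundamental: x₁=109, y₁=6  (since 11881 − 330·36 = 1)

109 6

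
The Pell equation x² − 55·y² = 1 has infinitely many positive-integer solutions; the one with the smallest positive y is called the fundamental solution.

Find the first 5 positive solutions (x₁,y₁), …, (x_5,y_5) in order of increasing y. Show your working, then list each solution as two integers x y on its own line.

89 12
15841 2136
2819609 380196
501874561 67672752
89330852249 12045369660

√55 = [7; 2,2,2,14, …], period ℓ=4 (even) → k=3
a_0=7:  p_0=7·1+0=7,  q_0=7·0+1=1
…
a_2=2:  p_2=2·15+7=37,  q_2=2·2+1=5
a_3=2:  p_3=2·37+15=89,  q_3=2·5+2=12
(x₁, y₁) = (89, 12);  89² − 55·12² = 1 ✓
(89+12√55)^2 = 15841 + 2136√55
(89+12√55)^3 = 2819609 + 380196√55
(89+12√55)^4 = 501874561 + 67672752√55
(89+12√55)^5 = 89330852249 + 12045369660√55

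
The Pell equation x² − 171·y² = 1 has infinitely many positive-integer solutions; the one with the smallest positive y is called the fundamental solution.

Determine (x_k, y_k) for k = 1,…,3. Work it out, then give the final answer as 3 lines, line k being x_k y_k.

√171 = [13; 13,26, …], period ℓ=2 (even) → k=1
i=0: a=13 ⇒ p=13, q=1
i=1: a=13 ⇒ p=170, q=13
→ (170, 13).  Check: 170²=28900, 171·13²=28899, difference 1.
k=2:  x_2 = 170·170+171·13·13 = 57799,  y_2 = 170·13+13·170 = 4420
k=3:  x_3 = 170·57799+171·13·4420 = 19651490,  y_3 = 170·4420+13·57799 = 1502787

170 13
57799 4420
19651490 1502787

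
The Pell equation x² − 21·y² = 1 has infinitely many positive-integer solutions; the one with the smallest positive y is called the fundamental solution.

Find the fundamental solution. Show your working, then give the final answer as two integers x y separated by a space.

55 12

[4; 1,1,2,1,1,8] for √21; ℓ=6 ⇒ convergent index 5
step 0: (4, 1)  from 4·(1,0) + (0,1)
step 1: (5, 1)  from 1·(4,1) + (1,0)
step 2: (9, 2)  from 1·(5,1) + (4,1)
step 3: (23, 5)  from 2·(9,2) + (5,1)
step 4: (32, 7)  from 1·(23,5) + (9,2)
step 5: (55, 12)  from 1·(32,7) + (23,5)
fundamental: x₁=55, y₁=12  (since 3025 − 21·144 = 1)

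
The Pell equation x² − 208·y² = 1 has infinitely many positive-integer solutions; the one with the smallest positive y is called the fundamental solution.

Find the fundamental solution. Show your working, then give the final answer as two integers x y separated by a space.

649 45

√208 = [14; 2,2,1,2,2,28, …], period ℓ=6 (even) → k=5
step 0: (14, 1)  from 14·(1,0) + (0,1)
…
step 3: (101, 7)  from 1·(72,5) + (29,2)
step 4: (274, 19)  from 2·(101,7) + (72,5)
step 5: (649, 45)  from 2·(274,19) + (101,7)
fundamental: x₁=649, y₁=45  (since 421201 − 208·2025 = 1)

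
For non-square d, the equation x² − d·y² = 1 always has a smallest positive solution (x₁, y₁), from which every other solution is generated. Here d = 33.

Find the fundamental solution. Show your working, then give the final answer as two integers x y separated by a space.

[5; 1,2,1,10] for √33; ℓ=4 ⇒ convergent index 3
a_0=5:  p_0=5·1+0=5,  q_0=5·0+1=1
…
a_2=2:  p_2=2·6+5=17,  q_2=2·1+1=3
a_3=1:  p_3=1·17+6=23,  q_3=1·3+1=4
(x₁, y₁) = (23, 4);  23² − 33·4² = 1 ✓

23 4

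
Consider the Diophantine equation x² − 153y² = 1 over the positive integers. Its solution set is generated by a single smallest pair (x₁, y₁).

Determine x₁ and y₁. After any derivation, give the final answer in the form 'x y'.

[12; 2,1,2,2,2,1,2,24] for √153; ℓ=8 ⇒ convergent index 7
step 0: (12, 1)  from 12·(1,0) + (0,1)
step 1: (25, 2)  from 2·(12,1) + (1,0)
step 2: (37, 3)  from 1·(25,2) + (12,1)
step 3: (99, 8)  from 2·(37,3) + (25,2)
step 4: (235, 19)  from 2·(99,8) + (37,3)
step 5: (569, 46)  from 2·(235,19) + (99,8)
step 6: (804, 65)  from 1·(569,46) + (235,19)
step 7: (2177, 176)  from 2·(804,65) + (569,46)
→ (2177, 176).  Check: 2177²=4739329, 153·176²=4739328, difference 1.

2177 176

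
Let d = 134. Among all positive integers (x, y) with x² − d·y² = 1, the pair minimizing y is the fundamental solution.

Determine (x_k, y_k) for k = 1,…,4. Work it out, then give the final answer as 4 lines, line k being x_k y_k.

√134 → a₀=11, period (1,1,2,1,3,…,1,1,22); ℓ=14 even so k=13
k=0  a_k=11  p_k/q_k = 11/1
k=1  a_k=1  p_k/q_k = 12/1
…
k=3  a_k=2  p_k/q_k = 58/5
…
k=5  a_k=3  p_k/q_k = 301/26
k=6  a_k=1  p_k/q_k = 382/33
…
k=8  a_k=1  p_k/q_k = 4503/389
…
k=10  a_k=1  p_k/q_k = 22133/1912
…
k=12  a_k=1  p_k/q_k = 84029/7259
k=13  a_k=1  p_k/q_k = 145925/12606
→ (145925, 12606).  Check: 145925²=21294105625, 134·12606²=21294105624, difference 1.
n=2: (145925,12606)∘(145925,12606) = (145925·145925+134·12606·12606, 145925·12606+12606·145925) = (42588211249,3679061100)
n=3: (42588211249,3679061100)∘(145925,12606) = (145925·42588211249+134·12606·3679061100, 145925·3679061100+12606·42588211249) = (12429369452874725,1073733982022394)
n=4: (12429369452874725,1073733982022394)∘(145925,12606) = (145925·12429369452874725+134·12606·1073733982022394, 145925·1073733982022394+12606·12429369452874725) = (3627511474778900280001,313369262649556627800)

145925 12606
42588211249 3679061100
12429369452874725 1073733982022394
3627511474778900280001 313369262649556627800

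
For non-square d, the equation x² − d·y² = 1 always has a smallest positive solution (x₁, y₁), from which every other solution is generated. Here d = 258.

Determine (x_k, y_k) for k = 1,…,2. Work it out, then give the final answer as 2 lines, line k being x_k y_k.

257 16
132097 8224

√258 → a₀=16, period (16,32); ℓ=2 even so k=1
i=0: a=16 ⇒ p=16, q=1
i=1: a=16 ⇒ p=257, q=16
fundamental: x₁=257, y₁=16  (since 66049 − 258·256 = 1)
(257+16√258)^2 = 132097 + 8224√258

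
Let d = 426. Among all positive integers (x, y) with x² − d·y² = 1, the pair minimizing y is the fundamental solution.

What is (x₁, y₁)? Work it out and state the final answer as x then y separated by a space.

√426 = [20; 1,1,1,3,2,6,2,3,1,1,1,40, …], period ℓ=12 (even) → k=11
step 0: (20, 1)  from 20·(1,0) + (0,1)
…
step 3: (62, 3)  from 1·(41,2) + (21,1)
step 4: (227, 11)  from 3·(62,3) + (41,2)
…
step 6: (3323, 161)  from 6·(516,25) + (227,11)
…
step 9: (31971, 1549)  from 1·(24809,1202) + (7162,347)
step 10: (56780, 2751)  from 1·(31971,1549) + (24809,1202)
step 11: (88751, 4300)  from 1·(56780,2751) + (31971,1549)
fundamental: x₁=88751, y₁=4300  (since 7876740001 − 426·18490000 = 1)

88751 4300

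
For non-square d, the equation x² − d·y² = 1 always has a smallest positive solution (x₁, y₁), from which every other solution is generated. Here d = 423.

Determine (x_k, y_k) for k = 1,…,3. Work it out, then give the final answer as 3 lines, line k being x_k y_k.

d=423: √d = [20; 1,1,3,4,3,1,1,40] (ℓ=8, even), read p_7/q_7
i=0: a=20 ⇒ p=20, q=1
…
i=4: a=4 ⇒ p=617, q=30
…
i=6: a=1 ⇒ p=2612, q=127
i=7: a=1 ⇒ p=4607, q=224
→ (4607, 224).  Check: 4607²=21224449, 423·224²=21224448, difference 1.
(4607+224√423)^2 = 42448897 + 2063936√423
(4607+224√423)^3 = 391124132351 + 19017106080√423

4607 224
42448897 2063936
391124132351 19017106080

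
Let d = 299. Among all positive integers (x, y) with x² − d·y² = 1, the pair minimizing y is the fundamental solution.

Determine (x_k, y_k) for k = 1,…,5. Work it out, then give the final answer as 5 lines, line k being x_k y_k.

√299 → a₀=17, period (3,2,3,34); ℓ=4 even so k=3
k=0  a_k=17  p_k/q_k = 17/1
k=1  a_k=3  p_k/q_k = 52/3
k=2  a_k=2  p_k/q_k = 121/7
k=3  a_k=3  p_k/q_k = 415/24
fundamental: x₁=415, y₁=24  (since 172225 − 299·576 = 1)
k=2:  x_2 = 415·415+299·24·24 = 344449,  y_2 = 415·24+24·415 = 19920
k=3:  x_3 = 415·344449+299·24·19920 = 285892255,  y_3 = 415·19920+24·344449 = 16533576
k=4:  x_4 = 415·285892255+299·24·16533576 = 237290227201,  y_4 = 415·16533576+24·285892255 = 13722848160
k=5:  x_5 = 415·237290227201+299·24·13722848160 = 196950602684575,  y_5 = 415·13722848160+24·237290227201 = 11389947439224

415 24
344449 19920
285892255 16533576
237290227201 13722848160
196950602684575 11389947439224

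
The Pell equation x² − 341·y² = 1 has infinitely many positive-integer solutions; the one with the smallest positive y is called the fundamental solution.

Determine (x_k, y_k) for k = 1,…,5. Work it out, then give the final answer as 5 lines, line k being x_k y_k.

√341 = [18; 2,6,1,8,2,…,6,2,36, …], period ℓ=14 (even) → k=13
k=0  a_k=18  p_k/q_k = 18/1
k=1  a_k=2  p_k/q_k = 37/2
k=2  a_k=6  p_k/q_k = 240/13
k=3  a_k=1  p_k/q_k = 277/15
k=4  a_k=8  p_k/q_k = 2456/133
k=5  a_k=2  p_k/q_k = 5189/281
k=6  a_k=1  p_k/q_k = 7645/414
…
k=8  a_k=1  p_k/q_k = 28124/1523
k=9  a_k=2  p_k/q_k = 76727/4155
k=10  a_k=8  p_k/q_k = 641940/34763
k=11  a_k=1  p_k/q_k = 718667/38918
k=12  a_k=6  p_k/q_k = 4953942/268271
k=13  a_k=2  p_k/q_k = 10626551/575460
fundamental: x₁=10626551, y₁=575460  (since 112923586155601 − 341·331154211600 = 1)
k=2:  x_2 = 10626551·10626551+341·575460·575460 = 225847172311201,  y_2 = 10626551·575460+575460·10626551 = 12230310076920
k=3:  x_3 = 10626551·225847172311201+341·575460·12230310076920 = 4799952989541519968951,  y_3 = 10626551·12230310076920+575460·225847172311201 = 259932027556408030380
k=4:  x_4 = 10626551·4799952989541519968951+341·575460·259932027556408030380 = 102013890481930631287980124801,  y_4 = 10626551·259932027556408030380+575460·4799952989541519968951 = 5524361894723138392975161840
k=5:  x_5 = 10626551·102013890481930631287980124801+341·575460·5524361894723138392975161840 = 2168111619829296063734843424848413751,  y_5 = 10626551·5524361894723138392975161840+575460·102013890481930631287980124801 = 117409826833463862093989641643997300

10626551 575460
225847172311201 12230310076920
4799952989541519968951 259932027556408030380
102013890481930631287980124801 5524361894723138392975161840
2168111619829296063734843424848413751 117409826833463862093989641643997300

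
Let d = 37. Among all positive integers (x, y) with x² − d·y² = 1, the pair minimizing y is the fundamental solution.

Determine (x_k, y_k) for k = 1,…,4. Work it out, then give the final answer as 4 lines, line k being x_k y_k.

73 12
10657 1752
1555849 255780
227143297 37342128

[6; 12] for √37; ℓ=1 ⇒ convergent index 1
i=0: a=6 ⇒ p=6, q=1
i=1: a=12 ⇒ p=73, q=12
fundamental: x₁=73, y₁=12  (since 5329 − 37·144 = 1)
(73+12√37)^2 = 10657 + 1752√37
(73+12√37)^3 = 1555849 + 255780√37
(73+12√37)^4 = 227143297 + 37342128√37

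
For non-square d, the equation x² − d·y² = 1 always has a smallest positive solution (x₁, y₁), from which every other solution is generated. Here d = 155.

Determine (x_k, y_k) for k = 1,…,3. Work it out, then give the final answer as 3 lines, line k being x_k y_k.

√155 → a₀=12, period (2,4,2,24); ℓ=4 even so k=3
i=0: a=12 ⇒ p=12, q=1
…
i=2: a=4 ⇒ p=112, q=9
i=3: a=2 ⇒ p=249, q=20
(x₁, y₁) = (249, 20);  249² − 155·20² = 1 ✓
(x_2, y_2) = (249·249 + 155·20·20, 249·20 + 20·249) = (124001, 9960)
(x_3, y_3) = (249·124001 + 155·20·9960, 249·9960 + 20·124001) = (61752249, 4960060)

249 20
124001 9960
61752249 4960060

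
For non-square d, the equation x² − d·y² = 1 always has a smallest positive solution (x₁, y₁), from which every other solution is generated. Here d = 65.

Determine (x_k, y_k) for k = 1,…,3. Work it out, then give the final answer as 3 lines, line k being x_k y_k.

129 16
33281 4128
8586369 1065008

[8; 16] for √65; ℓ=1 ⇒ convergent index 1
i=0: a=8 ⇒ p=8, q=1
i=1: a=16 ⇒ p=129, q=16
→ (129, 16).  Check: 129²=16641, 65·16²=16640, difference 1.
k=2:  x_2 = 129·129+65·16·16 = 33281,  y_2 = 129·16+16·129 = 4128
k=3:  x_3 = 129·33281+65·16·4128 = 8586369,  y_3 = 129·4128+16·33281 = 1065008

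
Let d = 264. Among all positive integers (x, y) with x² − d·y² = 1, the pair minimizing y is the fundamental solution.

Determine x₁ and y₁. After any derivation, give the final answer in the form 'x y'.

√264 = [16; 4,32, …], period ℓ=2 (even) → k=1
k=0  a_k=16  p_k/q_k = 16/1
k=1  a_k=4  p_k/q_k = 65/4
→ (65, 4).  Check: 65²=4225, 264·4²=4224, difference 1.

65 4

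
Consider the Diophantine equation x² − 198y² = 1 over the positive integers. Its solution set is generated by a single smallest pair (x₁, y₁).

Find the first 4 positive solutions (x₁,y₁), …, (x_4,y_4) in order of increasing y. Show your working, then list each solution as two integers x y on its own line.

[14; 14,28] for √198; ℓ=2 ⇒ convergent index 1
a_0=14:  p_0=14·1+0=14,  q_0=14·0+1=1
a_1=14:  p_1=14·14+1=197,  q_1=14·1+0=14
fundamental: x₁=197, y₁=14  (since 38809 − 198·196 = 1)
(197+14√198)^2 = 77617 + 5516√198
(197+14√198)^3 = 30580901 + 2173290√198
(197+14√198)^4 = 12048797377 + 856270744√198

197 14
77617 5516
30580901 2173290
12048797377 856270744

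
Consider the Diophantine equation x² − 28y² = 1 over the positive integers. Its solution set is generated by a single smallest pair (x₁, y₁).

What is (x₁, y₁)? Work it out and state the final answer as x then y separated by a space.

127 24

√28 → a₀=5, period (3,2,3,10); ℓ=4 even so k=3
i=0: a=5 ⇒ p=5, q=1
i=1: a=3 ⇒ p=16, q=3
i=2: a=2 ⇒ p=37, q=7
i=3: a=3 ⇒ p=127, q=24
fundamental: x₁=127, y₁=24  (since 16129 − 28·576 = 1)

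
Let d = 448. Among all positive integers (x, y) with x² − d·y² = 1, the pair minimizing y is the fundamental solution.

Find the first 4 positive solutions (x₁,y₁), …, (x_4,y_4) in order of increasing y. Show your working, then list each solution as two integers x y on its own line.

127 6
32257 1524
8193151 387090
2081028097 98319336

d=448: √d = [21; 6,42] (ℓ=2, even), read p_1/q_1
step 0: (21, 1)  from 21·(1,0) + (0,1)
step 1: (127, 6)  from 6·(21,1) + (1,0)
(x₁, y₁) = (127, 6);  127² − 448·6² = 1 ✓
(127+6√448)^2 = 32257 + 1524√448
(127+6√448)^3 = 8193151 + 387090√448
(127+6√448)^4 = 2081028097 + 98319336√448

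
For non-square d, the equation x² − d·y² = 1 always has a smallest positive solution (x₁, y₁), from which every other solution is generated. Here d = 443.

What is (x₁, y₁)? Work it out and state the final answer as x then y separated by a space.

442 21

d=443: √d = [21; 21,42] (ℓ=2, even), read p_1/q_1
i=0: a=21 ⇒ p=21, q=1
i=1: a=21 ⇒ p=442, q=21
→ (442, 21).  Check: 442²=195364, 443·21²=195363, difference 1.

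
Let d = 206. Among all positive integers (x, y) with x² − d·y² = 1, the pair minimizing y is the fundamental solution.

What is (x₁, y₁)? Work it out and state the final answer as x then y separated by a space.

d=206: √d = [14; 2,1,5,14,5,1,2,28] (ℓ=8, even), read p_7/q_7
i=0: a=14 ⇒ p=14, q=1
i=1: a=2 ⇒ p=29, q=2
i=2: a=1 ⇒ p=43, q=3
i=3: a=5 ⇒ p=244, q=17
…
i=6: a=1 ⇒ p=20998, q=1463
i=7: a=2 ⇒ p=59535, q=4148
(x₁, y₁) = (59535, 4148);  59535² − 206·4148² = 1 ✓

59535 4148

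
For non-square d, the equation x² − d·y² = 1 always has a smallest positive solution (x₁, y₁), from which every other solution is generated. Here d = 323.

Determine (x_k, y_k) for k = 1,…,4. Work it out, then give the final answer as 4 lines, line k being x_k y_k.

18 1
647 36
23274 1295
837217 46584

[17; 1,34] for √323; ℓ=2 ⇒ convergent index 1
k=0  a_k=17  p_k/q_k = 17/1
k=1  a_k=1  p_k/q_k = 18/1
fundamental: x₁=18, y₁=1  (since 324 − 323·1 = 1)
(18+1√323)^2 = 647 + 36√323
(18+1√323)^3 = 23274 + 1295√323
(18+1√323)^4 = 837217 + 46584√323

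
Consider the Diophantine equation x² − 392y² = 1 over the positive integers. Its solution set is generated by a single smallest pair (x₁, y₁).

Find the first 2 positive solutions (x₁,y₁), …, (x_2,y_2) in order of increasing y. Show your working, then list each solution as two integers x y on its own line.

√392 = [19; 1,3,1,38, …], period ℓ=4 (even) → k=3
a_0=19:  p_0=19·1+0=19,  q_0=19·0+1=1
…
a_2=3:  p_2=3·20+19=79,  q_2=3·1+1=4
a_3=1:  p_3=1·79+20=99,  q_3=1·4+1=5
→ (99, 5).  Check: 99²=9801, 392·5²=9800, difference 1.
n=2: (99,5)∘(99,5) = (99·99+392·5·5, 99·5+5·99) = (19601,990)

99 5
19601 990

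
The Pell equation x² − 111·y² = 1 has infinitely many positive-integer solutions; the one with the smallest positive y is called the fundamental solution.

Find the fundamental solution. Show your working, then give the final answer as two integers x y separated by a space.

√111 → a₀=10, period (1,1,6,1,1,20); ℓ=6 even so k=5
k=0  a_k=10  p_k/q_k = 10/1
k=1  a_k=1  p_k/q_k = 11/1
k=2  a_k=1  p_k/q_k = 21/2
k=3  a_k=6  p_k/q_k = 137/13
k=4  a_k=1  p_k/q_k = 158/15
k=5  a_k=1  p_k/q_k = 295/28
→ (295, 28).  Check: 295²=87025, 111·28²=87024, difference 1.

295 28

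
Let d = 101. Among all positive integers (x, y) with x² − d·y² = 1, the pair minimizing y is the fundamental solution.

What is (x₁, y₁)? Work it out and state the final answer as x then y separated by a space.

201 20

√101 = [10; 20, …], period ℓ=1 (odd) → k=1
i=0: a=10 ⇒ p=10, q=1
i=1: a=20 ⇒ p=201, q=20
fundamental: x₁=201, y₁=20  (since 40401 − 101·400 = 1)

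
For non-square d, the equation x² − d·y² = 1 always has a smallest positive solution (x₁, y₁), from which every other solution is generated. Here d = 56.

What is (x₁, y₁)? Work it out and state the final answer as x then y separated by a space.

15 2

[7; 2,14] for √56; ℓ=2 ⇒ convergent index 1
a_0=7:  p_0=7·1+0=7,  q_0=7·0+1=1
a_1=2:  p_1=2·7+1=15,  q_1=2·1+0=2
(x₁, y₁) = (15, 2);  15² − 56·2² = 1 ✓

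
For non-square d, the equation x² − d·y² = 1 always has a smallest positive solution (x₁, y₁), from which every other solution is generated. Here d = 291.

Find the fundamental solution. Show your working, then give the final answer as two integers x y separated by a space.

290 17

√291 → a₀=17, period (17,34); ℓ=2 even so k=1
a_0=17:  p_0=17·1+0=17,  q_0=17·0+1=1
a_1=17:  p_1=17·17+1=290,  q_1=17·1+0=17
→ (290, 17).  Check: 290²=84100, 291·17²=84099, difference 1.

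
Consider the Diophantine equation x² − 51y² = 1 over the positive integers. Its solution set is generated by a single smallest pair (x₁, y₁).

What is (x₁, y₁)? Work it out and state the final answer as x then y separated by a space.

√51 = [7; 7,14, …], period ℓ=2 (even) → k=1
step 0: (7, 1)  from 7·(1,0) + (0,1)
step 1: (50, 7)  from 7·(7,1) + (1,0)
(x₁, y₁) = (50, 7);  50² − 51·7² = 1 ✓

50 7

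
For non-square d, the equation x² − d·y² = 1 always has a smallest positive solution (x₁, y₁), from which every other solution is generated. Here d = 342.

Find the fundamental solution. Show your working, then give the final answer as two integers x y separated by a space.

√342 = [18; 2,36, …], period ℓ=2 (even) → k=1
step 0: (18, 1)  from 18·(1,0) + (0,1)
step 1: (37, 2)  from 2·(18,1) + (1,0)
fundamental: x₁=37, y₁=2  (since 1369 − 342·4 = 1)

37 2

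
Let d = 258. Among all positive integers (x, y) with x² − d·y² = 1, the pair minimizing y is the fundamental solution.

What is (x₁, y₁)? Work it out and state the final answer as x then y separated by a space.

257 16

√258 = [16; 16,32, …], period ℓ=2 (even) → k=1
a_0=16:  p_0=16·1+0=16,  q_0=16·0+1=1
a_1=16:  p_1=16·16+1=257,  q_1=16·1+0=16
fundamental: x₁=257, y₁=16  (since 66049 − 258·256 = 1)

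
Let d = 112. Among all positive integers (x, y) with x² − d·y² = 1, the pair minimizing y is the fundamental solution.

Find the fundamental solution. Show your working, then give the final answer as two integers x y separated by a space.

[10; 1,1,2,1,1,20] for √112; ℓ=6 ⇒ convergent index 5
k=0  a_k=10  p_k/q_k = 10/1
k=1  a_k=1  p_k/q_k = 11/1
k=2  a_k=1  p_k/q_k = 21/2
k=3  a_k=2  p_k/q_k = 53/5
k=4  a_k=1  p_k/q_k = 74/7
k=5  a_k=1  p_k/q_k = 127/12
(x₁, y₁) = (127, 12);  127² − 112·12² = 1 ✓

127 12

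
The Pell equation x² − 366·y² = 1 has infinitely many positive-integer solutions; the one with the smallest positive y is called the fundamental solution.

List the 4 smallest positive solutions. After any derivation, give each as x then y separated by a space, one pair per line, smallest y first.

907925 47458
1648655611249 86176609300
2993711291685588725 156483795997357542
5436130649005627630680001 284151100961715516031400

[19; 7,1,1,1,2,12,2,1,1,1,7,38] for √366; ℓ=12 ⇒ convergent index 11
k=0  a_k=19  p_k/q_k = 19/1
k=1  a_k=7  p_k/q_k = 134/7
k=2  a_k=1  p_k/q_k = 153/8
k=3  a_k=1  p_k/q_k = 287/15
…
k=5  a_k=2  p_k/q_k = 1167/61
k=6  a_k=12  p_k/q_k = 14444/755
…
k=9  a_k=1  p_k/q_k = 74554/3897
k=10  a_k=1  p_k/q_k = 119053/6223
k=11  a_k=7  p_k/q_k = 907925/47458
(x₁, y₁) = (907925, 47458);  907925² − 366·47458² = 1 ✓
(x_2, y_2) = (907925·907925 + 366·47458·47458, 907925·47458 + 47458·907925) = (1648655611249, 86176609300)
(x_3, y_3) = (907925·1648655611249 + 366·47458·86176609300, 907925·86176609300 + 47458·1648655611249) = (2993711291685588725, 156483795997357542)
(x_4, y_4) = (907925·2993711291685588725 + 366·47458·156483795997357542, 907925·156483795997357542 + 47458·2993711291685588725) = (5436130649005627630680001, 284151100961715516031400)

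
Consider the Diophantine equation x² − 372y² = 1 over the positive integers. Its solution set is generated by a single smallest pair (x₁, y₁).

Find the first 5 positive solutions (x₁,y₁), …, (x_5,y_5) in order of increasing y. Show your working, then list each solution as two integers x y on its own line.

12151 630
295293601 15310260
7176225079351 372069937890
174396621583094401 9042043615292520
4238186690536135053751 219739743566768883150

√372 = [19; 3,2,12,2,3,38, …], period ℓ=6 (even) → k=5
i=0: a=19 ⇒ p=19, q=1
…
i=3: a=12 ⇒ p=1678, q=87
i=4: a=2 ⇒ p=3491, q=181
i=5: a=3 ⇒ p=12151, q=630
fundamental: x₁=12151, y₁=630  (since 147646801 − 372·396900 = 1)
k=2:  x_2 = 12151·12151+372·630·630 = 295293601,  y_2 = 12151·630+630·12151 = 15310260
k=3:  x_3 = 12151·295293601+372·630·15310260 = 7176225079351,  y_3 = 12151·15310260+630·295293601 = 372069937890
k=4:  x_4 = 12151·7176225079351+372·630·372069937890 = 174396621583094401,  y_4 = 12151·372069937890+630·7176225079351 = 9042043615292520
k=5:  x_5 = 12151·174396621583094401+372·630·9042043615292520 = 4238186690536135053751,  y_5 = 12151·9042043615292520+630·174396621583094401 = 219739743566768883150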